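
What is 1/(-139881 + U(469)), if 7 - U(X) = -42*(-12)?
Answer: -1/140378 ≈ -7.1236e-6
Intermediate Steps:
U(X) = -497 (U(X) = 7 - (-42)*(-12) = 7 - 1*504 = 7 - 504 = -497)
1/(-139881 + U(469)) = 1/(-139881 - 497) = 1/(-140378) = -1/140378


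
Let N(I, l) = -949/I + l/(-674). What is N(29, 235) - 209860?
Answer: -4102570001/19546 ≈ -2.0989e+5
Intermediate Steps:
N(I, l) = -949/I - l/674 (N(I, l) = -949/I + l*(-1/674) = -949/I - l/674)
N(29, 235) - 209860 = (-949/29 - 1/674*235) - 209860 = (-949*1/29 - 235/674) - 209860 = (-949/29 - 235/674) - 209860 = -646441/19546 - 209860 = -4102570001/19546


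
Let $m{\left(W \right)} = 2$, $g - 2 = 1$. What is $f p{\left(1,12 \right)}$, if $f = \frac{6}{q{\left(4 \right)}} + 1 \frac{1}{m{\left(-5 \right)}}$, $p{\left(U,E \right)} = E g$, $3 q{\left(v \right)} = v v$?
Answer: $\frac{117}{2} \approx 58.5$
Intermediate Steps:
$g = 3$ ($g = 2 + 1 = 3$)
$q{\left(v \right)} = \frac{v^{2}}{3}$ ($q{\left(v \right)} = \frac{v v}{3} = \frac{v^{2}}{3}$)
$p{\left(U,E \right)} = 3 E$ ($p{\left(U,E \right)} = E 3 = 3 E$)
$f = \frac{13}{8}$ ($f = \frac{6}{\frac{1}{3} \cdot 4^{2}} + 1 \cdot \frac{1}{2} = \frac{6}{\frac{1}{3} \cdot 16} + 1 \cdot \frac{1}{2} = \frac{6}{\frac{16}{3}} + \frac{1}{2} = 6 \cdot \frac{3}{16} + \frac{1}{2} = \frac{9}{8} + \frac{1}{2} = \frac{13}{8} \approx 1.625$)
$f p{\left(1,12 \right)} = \frac{13 \cdot 3 \cdot 12}{8} = \frac{13}{8} \cdot 36 = \frac{117}{2}$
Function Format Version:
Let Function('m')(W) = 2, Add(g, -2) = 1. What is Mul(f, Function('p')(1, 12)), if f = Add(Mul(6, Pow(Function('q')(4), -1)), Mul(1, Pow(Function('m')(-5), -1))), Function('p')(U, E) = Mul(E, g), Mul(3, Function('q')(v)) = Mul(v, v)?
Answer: Rational(117, 2) ≈ 58.500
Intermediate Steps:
g = 3 (g = Add(2, 1) = 3)
Function('q')(v) = Mul(Rational(1, 3), Pow(v, 2)) (Function('q')(v) = Mul(Rational(1, 3), Mul(v, v)) = Mul(Rational(1, 3), Pow(v, 2)))
Function('p')(U, E) = Mul(3, E) (Function('p')(U, E) = Mul(E, 3) = Mul(3, E))
f = Rational(13, 8) (f = Add(Mul(6, Pow(Mul(Rational(1, 3), Pow(4, 2)), -1)), Mul(1, Pow(2, -1))) = Add(Mul(6, Pow(Mul(Rational(1, 3), 16), -1)), Mul(1, Rational(1, 2))) = Add(Mul(6, Pow(Rational(16, 3), -1)), Rational(1, 2)) = Add(Mul(6, Rational(3, 16)), Rational(1, 2)) = Add(Rational(9, 8), Rational(1, 2)) = Rational(13, 8) ≈ 1.6250)
Mul(f, Function('p')(1, 12)) = Mul(Rational(13, 8), Mul(3, 12)) = Mul(Rational(13, 8), 36) = Rational(117, 2)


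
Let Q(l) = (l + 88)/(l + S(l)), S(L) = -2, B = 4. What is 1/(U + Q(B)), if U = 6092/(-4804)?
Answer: 1201/53723 ≈ 0.022355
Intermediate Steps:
U = -1523/1201 (U = 6092*(-1/4804) = -1523/1201 ≈ -1.2681)
Q(l) = (88 + l)/(-2 + l) (Q(l) = (l + 88)/(l - 2) = (88 + l)/(-2 + l))
1/(U + Q(B)) = 1/(-1523/1201 + (88 + 4)/(-2 + 4)) = 1/(-1523/1201 + 92/2) = 1/(-1523/1201 + (1/2)*92) = 1/(-1523/1201 + 46) = 1/(53723/1201) = 1201/53723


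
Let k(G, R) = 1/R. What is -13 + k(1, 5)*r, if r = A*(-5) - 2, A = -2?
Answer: -57/5 ≈ -11.400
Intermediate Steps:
r = 8 (r = -2*(-5) - 2 = 10 - 2 = 8)
-13 + k(1, 5)*r = -13 + 8/5 = -57/5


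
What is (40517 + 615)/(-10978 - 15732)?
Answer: -20566/13355 ≈ -1.5399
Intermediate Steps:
(40517 + 615)/(-10978 - 15732) = 41132/(-26710) = 41132*(-1/26710) = -20566/13355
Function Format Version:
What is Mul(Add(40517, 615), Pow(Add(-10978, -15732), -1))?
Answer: Rational(-20566, 13355) ≈ -1.5399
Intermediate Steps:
Mul(Add(40517, 615), Pow(Add(-10978, -15732), -1)) = Mul(41132, Pow(-26710, -1)) = Mul(41132, Rational(-1, 26710)) = Rational(-20566, 13355)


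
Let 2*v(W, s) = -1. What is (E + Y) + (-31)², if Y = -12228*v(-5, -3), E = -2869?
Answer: 4206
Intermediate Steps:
v(W, s) = -½ (v(W, s) = (½)*(-1) = -½)
Y = 6114 (Y = -12228*(-½) = 6114)
(E + Y) + (-31)² = (-2869 + 6114) + (-31)² = 3245 + 961 = 4206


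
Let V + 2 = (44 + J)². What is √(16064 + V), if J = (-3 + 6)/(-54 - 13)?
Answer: √80775343/67 ≈ 134.14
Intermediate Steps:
J = -3/67 (J = 3/(-67) = 3*(-1/67) = -3/67 ≈ -0.044776)
V = 8664047/4489 (V = -2 + (44 - 3/67)² = -2 + (2945/67)² = -2 + 8673025/4489 = 8664047/4489 ≈ 1930.1)
√(16064 + V) = √(16064 + 8664047/4489) = √(80775343/4489) = √80775343/67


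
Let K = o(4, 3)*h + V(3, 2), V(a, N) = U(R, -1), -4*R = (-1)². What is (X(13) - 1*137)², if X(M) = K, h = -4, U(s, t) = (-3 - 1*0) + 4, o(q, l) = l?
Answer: 21904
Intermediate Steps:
R = -¼ (R = -¼*(-1)² = -¼*1 = -¼ ≈ -0.25000)
U(s, t) = 1 (U(s, t) = (-3 + 0) + 4 = -3 + 4 = 1)
V(a, N) = 1
K = -11 (K = 3*(-4) + 1 = -12 + 1 = -11)
X(M) = -11
(X(13) - 1*137)² = (-11 - 1*137)² = (-11 - 137)² = (-148)² = 21904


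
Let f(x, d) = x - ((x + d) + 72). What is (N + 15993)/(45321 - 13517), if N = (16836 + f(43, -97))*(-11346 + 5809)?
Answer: -23335841/7951 ≈ -2935.0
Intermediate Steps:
f(x, d) = -72 - d (f(x, d) = x - ((d + x) + 72) = x - (72 + d + x) = x + (-72 - d - x) = -72 - d)
N = -93359357 (N = (16836 + (-72 - 1*(-97)))*(-11346 + 5809) = (16836 + (-72 + 97))*(-5537) = (16836 + 25)*(-5537) = 16861*(-5537) = -93359357)
(N + 15993)/(45321 - 13517) = (-93359357 + 15993)/(45321 - 13517) = -93343364/31804 = -93343364*1/31804 = -23335841/7951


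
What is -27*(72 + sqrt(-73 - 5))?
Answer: -1944 - 27*I*sqrt(78) ≈ -1944.0 - 238.46*I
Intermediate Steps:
-27*(72 + sqrt(-73 - 5)) = -27*(72 + sqrt(-78)) = -27*(72 + I*sqrt(78)) = -1944 - 27*I*sqrt(78)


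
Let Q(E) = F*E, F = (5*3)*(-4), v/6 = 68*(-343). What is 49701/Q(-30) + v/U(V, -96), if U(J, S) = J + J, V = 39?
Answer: -13779029/7800 ≈ -1766.5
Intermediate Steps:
v = -139944 (v = 6*(68*(-343)) = 6*(-23324) = -139944)
F = -60 (F = 15*(-4) = -60)
Q(E) = -60*E
U(J, S) = 2*J
49701/Q(-30) + v/U(V, -96) = 49701/((-60*(-30))) - 139944/(2*39) = 49701/1800 - 139944/78 = 49701*(1/1800) - 139944*1/78 = 16567/600 - 23324/13 = -13779029/7800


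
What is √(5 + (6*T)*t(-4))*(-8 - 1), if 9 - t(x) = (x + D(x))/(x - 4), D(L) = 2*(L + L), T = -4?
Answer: -9*I*√151 ≈ -110.59*I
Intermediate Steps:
D(L) = 4*L (D(L) = 2*(2*L) = 4*L)
t(x) = 9 - 5*x/(-4 + x) (t(x) = 9 - (x + 4*x)/(x - 4) = 9 - 5*x/(-4 + x))
√(5 + (6*T)*t(-4))*(-8 - 1) = √(5 + (6*(-4))*(4*(-9 - 4)/(-4 - 4)))*(-8 - 1) = √(5 - 96*(-13)/(-8))*(-9) = √(5 - 96*(-1)*(-13)/8)*(-9) = √(5 - 24*13/2)*(-9) = √(5 - 156)*(-9) = √(-151)*(-9) = (I*√151)*(-9) = -9*I*√151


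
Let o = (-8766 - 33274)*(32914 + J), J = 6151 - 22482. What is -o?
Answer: 697149320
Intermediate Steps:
J = -16331
o = -697149320 (o = (-8766 - 33274)*(32914 - 16331) = -42040*16583 = -697149320)
-o = -1*(-697149320) = 697149320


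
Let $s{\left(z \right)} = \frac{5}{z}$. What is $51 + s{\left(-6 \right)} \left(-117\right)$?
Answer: $\frac{297}{2} \approx 148.5$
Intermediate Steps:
$51 + s{\left(-6 \right)} \left(-117\right) = 51 + \frac{5}{-6} \left(-117\right) = 51 + 5 \left(- \frac{1}{6}\right) \left(-117\right) = 51 - - \frac{195}{2} = 51 + \frac{195}{2} = \frac{297}{2}$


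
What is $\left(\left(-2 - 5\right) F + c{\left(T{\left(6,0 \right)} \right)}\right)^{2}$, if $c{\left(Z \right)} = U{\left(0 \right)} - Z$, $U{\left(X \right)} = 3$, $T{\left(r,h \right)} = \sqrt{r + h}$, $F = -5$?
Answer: $\left(38 - \sqrt{6}\right)^{2} \approx 1263.8$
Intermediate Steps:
$T{\left(r,h \right)} = \sqrt{h + r}$
$c{\left(Z \right)} = 3 - Z$
$\left(\left(-2 - 5\right) F + c{\left(T{\left(6,0 \right)} \right)}\right)^{2} = \left(\left(-2 - 5\right) \left(-5\right) + \left(3 - \sqrt{0 + 6}\right)\right)^{2} = \left(\left(-7\right) \left(-5\right) + \left(3 - \sqrt{6}\right)\right)^{2} = \left(35 + \left(3 - \sqrt{6}\right)\right)^{2} = \left(38 - \sqrt{6}\right)^{2}$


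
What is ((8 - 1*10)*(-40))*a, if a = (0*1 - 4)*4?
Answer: -1280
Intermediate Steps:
a = -16 (a = (0 - 4)*4 = -4*4 = -16)
((8 - 1*10)*(-40))*a = ((8 - 1*10)*(-40))*(-16) = ((8 - 10)*(-40))*(-16) = -2*(-40)*(-16) = 80*(-16) = -1280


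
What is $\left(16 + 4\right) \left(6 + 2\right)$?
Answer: $160$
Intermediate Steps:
$\left(16 + 4\right) \left(6 + 2\right) = 20 \cdot 8 = 160$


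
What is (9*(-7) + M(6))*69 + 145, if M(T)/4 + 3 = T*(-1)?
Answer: -6686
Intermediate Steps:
M(T) = -12 - 4*T (M(T) = -12 + 4*(T*(-1)) = -12 + 4*(-T) = -12 - 4*T)
(9*(-7) + M(6))*69 + 145 = (9*(-7) + (-12 - 4*6))*69 + 145 = (-63 + (-12 - 24))*69 + 145 = (-63 - 36)*69 + 145 = -99*69 + 145 = -6831 + 145 = -6686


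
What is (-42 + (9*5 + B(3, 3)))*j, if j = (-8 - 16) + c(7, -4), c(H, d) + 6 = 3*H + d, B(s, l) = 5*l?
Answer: -234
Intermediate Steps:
c(H, d) = -6 + d + 3*H (c(H, d) = -6 + (3*H + d) = -6 + (d + 3*H) = -6 + d + 3*H)
j = -13 (j = (-8 - 16) + (-6 - 4 + 3*7) = -24 + (-6 - 4 + 21) = -24 + 11 = -13)
(-42 + (9*5 + B(3, 3)))*j = (-42 + (9*5 + 5*3))*(-13) = (-42 + (45 + 15))*(-13) = (-42 + 60)*(-13) = 18*(-13) = -234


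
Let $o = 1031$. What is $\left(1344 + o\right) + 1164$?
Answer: $3539$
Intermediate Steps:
$\left(1344 + o\right) + 1164 = \left(1344 + 1031\right) + 1164 = 2375 + 1164 = 3539$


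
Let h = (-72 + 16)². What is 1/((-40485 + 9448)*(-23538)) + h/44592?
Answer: 47729196121/678679933674 ≈ 0.070327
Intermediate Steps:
h = 3136 (h = (-56)² = 3136)
1/((-40485 + 9448)*(-23538)) + h/44592 = 1/((-40485 + 9448)*(-23538)) + 3136/44592 = -1/23538/(-31037) + 3136*(1/44592) = -1/31037*(-1/23538) + 196/2787 = 1/730548906 + 196/2787 = 47729196121/678679933674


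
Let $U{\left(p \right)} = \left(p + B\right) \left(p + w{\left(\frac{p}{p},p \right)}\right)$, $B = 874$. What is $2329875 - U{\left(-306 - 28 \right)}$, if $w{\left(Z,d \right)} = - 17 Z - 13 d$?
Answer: $174735$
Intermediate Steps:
$U{\left(p \right)} = \left(-17 - 12 p\right) \left(874 + p\right)$ ($U{\left(p \right)} = \left(p + 874\right) \left(p - \left(13 p + \frac{17 p}{p}\right)\right) = \left(874 + p\right) \left(p - \left(17 + 13 p\right)\right) = \left(874 + p\right) \left(-17 - 12 p\right) = \left(-17 - 12 p\right) \left(874 + p\right)$)
$2329875 - U{\left(-306 - 28 \right)} = 2329875 - \left(-14858 - 10505 \left(-306 - 28\right) - 12 \left(-306 - 28\right)^{2}\right) = 2329875 - \left(-14858 - -3508670 - 12 \left(-334\right)^{2}\right) = 2329875 - \left(-14858 + 3508670 - 1338672\right) = 2329875 - 2155140 = 174735$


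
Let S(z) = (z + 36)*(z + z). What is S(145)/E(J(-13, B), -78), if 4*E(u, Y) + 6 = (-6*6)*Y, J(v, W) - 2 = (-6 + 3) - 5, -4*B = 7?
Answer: 104980/1401 ≈ 74.932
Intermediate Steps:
B = -7/4 (B = -¼*7 = -7/4 ≈ -1.7500)
J(v, W) = -6 (J(v, W) = 2 + ((-6 + 3) - 5) = 2 + (-3 - 5) = 2 - 8 = -6)
E(u, Y) = -3/2 - 9*Y (E(u, Y) = -3/2 + ((-6*6)*Y)/4 = -3/2 + (-36*Y)/4 = -3/2 - 9*Y)
S(z) = 2*z*(36 + z) (S(z) = (36 + z)*(2*z) = 2*z*(36 + z))
S(145)/E(J(-13, B), -78) = (2*145*(36 + 145))/(-3/2 - 9*(-78)) = (2*145*181)/(-3/2 + 702) = 52490/(1401/2) = 52490*(2/1401) = 104980/1401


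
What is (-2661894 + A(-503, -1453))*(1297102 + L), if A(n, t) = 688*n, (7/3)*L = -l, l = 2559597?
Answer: -4213917545234/7 ≈ -6.0199e+11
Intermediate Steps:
L = -7678791/7 (L = 3*(-1*2559597)/7 = (3/7)*(-2559597) = -7678791/7 ≈ -1.0970e+6)
(-2661894 + A(-503, -1453))*(1297102 + L) = (-2661894 + 688*(-503))*(1297102 - 7678791/7) = (-2661894 - 346064)*(1400923/7) = -3007958*1400923/7 = -4213917545234/7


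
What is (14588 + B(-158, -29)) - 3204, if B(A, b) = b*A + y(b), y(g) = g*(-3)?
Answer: 16053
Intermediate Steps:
y(g) = -3*g
B(A, b) = -3*b + A*b (B(A, b) = b*A - 3*b = A*b - 3*b = -3*b + A*b)
(14588 + B(-158, -29)) - 3204 = (14588 - 29*(-3 - 158)) - 3204 = (14588 - 29*(-161)) - 3204 = (14588 + 4669) - 3204 = 19257 - 3204 = 16053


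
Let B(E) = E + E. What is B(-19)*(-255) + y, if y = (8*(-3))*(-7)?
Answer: 9858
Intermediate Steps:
B(E) = 2*E
y = 168 (y = -24*(-7) = 168)
B(-19)*(-255) + y = (2*(-19))*(-255) + 168 = -38*(-255) + 168 = 9690 + 168 = 9858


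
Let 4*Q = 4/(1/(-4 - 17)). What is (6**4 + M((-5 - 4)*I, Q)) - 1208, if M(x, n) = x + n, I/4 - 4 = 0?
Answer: -77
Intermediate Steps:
I = 16 (I = 16 + 4*0 = 16 + 0 = 16)
Q = -21 (Q = (4/(1/(-4 - 17)))/4 = (4/(1/(-21)))/4 = (4/(-1/21))/4 = (4*(-21))/4 = (1/4)*(-84) = -21)
M(x, n) = n + x
(6**4 + M((-5 - 4)*I, Q)) - 1208 = (6**4 + (-21 + (-5 - 4)*16)) - 1208 = (1296 + (-21 - 9*16)) - 1208 = (1296 + (-21 - 144)) - 1208 = (1296 - 165) - 1208 = 1131 - 1208 = -77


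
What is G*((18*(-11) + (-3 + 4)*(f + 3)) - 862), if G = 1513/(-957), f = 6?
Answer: 1590163/957 ≈ 1661.6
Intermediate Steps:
G = -1513/957 (G = 1513*(-1/957) = -1513/957 ≈ -1.5810)
G*((18*(-11) + (-3 + 4)*(f + 3)) - 862) = -1513*((18*(-11) + (-3 + 4)*(6 + 3)) - 862)/957 = -1513*((-198 + 1*9) - 862)/957 = -1513*((-198 + 9) - 862)/957 = -1513*(-189 - 862)/957 = -1513/957*(-1051) = 1590163/957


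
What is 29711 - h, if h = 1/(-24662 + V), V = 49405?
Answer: 735139272/24743 ≈ 29711.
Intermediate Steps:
h = 1/24743 (h = 1/(-24662 + 49405) = 1/24743 ≈ 4.0415e-5)
29711 - h = 29711 - 1*1/24743 = 29711 - 1/24743 = 735139272/24743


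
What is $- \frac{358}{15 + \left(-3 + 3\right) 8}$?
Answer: $- \frac{358}{15} \approx -23.867$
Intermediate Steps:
$- \frac{358}{15 + \left(-3 + 3\right) 8} = - \frac{358}{15 + 0 \cdot 8} = - \frac{358}{15 + 0} = - \frac{358}{15}$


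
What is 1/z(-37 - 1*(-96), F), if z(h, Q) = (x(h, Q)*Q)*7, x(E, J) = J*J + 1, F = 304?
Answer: 1/196663376 ≈ 5.0848e-9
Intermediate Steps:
x(E, J) = 1 + J² (x(E, J) = J² + 1 = 1 + J²)
z(h, Q) = 7*Q*(1 + Q²) (z(h, Q) = ((1 + Q²)*Q)*7 = (Q*(1 + Q²))*7 = 7*Q*(1 + Q²))
1/z(-37 - 1*(-96), F) = 1/(7*304*(1 + 304²)) = 1/(7*304*(1 + 92416)) = 1/(7*304*92417) = 1/196663376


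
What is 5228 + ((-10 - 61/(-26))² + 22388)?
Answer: 18708017/676 ≈ 27675.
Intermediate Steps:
5228 + ((-10 - 61/(-26))² + 22388) = 5228 + ((-10 - 61*(-1/26))² + 22388) = 5228 + ((-10 + 61/26)² + 22388) = 5228 + ((-199/26)² + 22388) = 5228 + (39601/676 + 22388) = 5228 + 15173889/676 = 18708017/676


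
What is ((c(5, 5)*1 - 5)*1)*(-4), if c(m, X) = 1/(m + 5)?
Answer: 98/5 ≈ 19.600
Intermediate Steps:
c(m, X) = 1/(5 + m)
((c(5, 5)*1 - 5)*1)*(-4) = ((1/(5 + 5) - 5)*1)*(-4) = ((1/10 - 5)*1)*(-4) = (((⅒)*1 - 5)*1)*(-4) = ((⅒ - 5)*1)*(-4) = -49/10*1*(-4) = -49/10*(-4) = 98/5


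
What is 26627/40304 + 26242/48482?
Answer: 1174293891/977009264 ≈ 1.2019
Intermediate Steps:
26627/40304 + 26242/48482 = 26627*(1/40304) + 26242*(1/48482) = 26627/40304 + 13121/24241 = 1174293891/977009264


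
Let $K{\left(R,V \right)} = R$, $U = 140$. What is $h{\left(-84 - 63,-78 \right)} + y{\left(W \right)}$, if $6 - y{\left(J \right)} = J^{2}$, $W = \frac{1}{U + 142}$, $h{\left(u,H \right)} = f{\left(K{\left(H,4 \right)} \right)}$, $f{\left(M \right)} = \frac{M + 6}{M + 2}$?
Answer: $\frac{10497149}{1510956} \approx 6.9474$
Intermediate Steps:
$f{\left(M \right)} = \frac{6 + M}{2 + M}$
$h{\left(u,H \right)} = \frac{6 + H}{2 + H}$
$W = \frac{1}{282}$ ($W = \frac{1}{140 + 142} = \frac{1}{282} \approx 0.0035461$)
$y{\left(J \right)} = 6 - J^{2}$
$h{\left(-84 - 63,-78 \right)} + y{\left(W \right)} = \frac{6 - 78}{2 - 78} + \left(6 - \left(\frac{1}{282}\right)^{2}\right) = \frac{1}{-76} \left(-72\right) + \left(6 - \frac{1}{79524}\right) = \left(- \frac{1}{76}\right) \left(-72\right) + \left(6 - \frac{1}{79524}\right) = \frac{18}{19} + \frac{477143}{79524} = \frac{10497149}{1510956}$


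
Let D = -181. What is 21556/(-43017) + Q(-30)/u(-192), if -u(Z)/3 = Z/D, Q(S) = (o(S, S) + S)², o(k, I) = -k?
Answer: -21556/43017 ≈ -0.50110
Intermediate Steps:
Q(S) = 0 (Q(S) = (-S + S)² = 0² = 0)
u(Z) = 3*Z/181 (u(Z) = -3*Z/(-181) = -3*Z*(-1)/181 = -(-3)*Z/181 = 3*Z/181)
21556/(-43017) + Q(-30)/u(-192) = 21556/(-43017) + 0/(((3/181)*(-192))) = 21556*(-1/43017) + 0/(-576/181) = -21556/43017 + 0*(-181/576) = -21556/43017 + 0 = -21556/43017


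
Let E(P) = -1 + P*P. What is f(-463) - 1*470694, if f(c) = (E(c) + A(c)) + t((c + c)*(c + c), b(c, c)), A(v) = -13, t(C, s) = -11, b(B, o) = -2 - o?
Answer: -256350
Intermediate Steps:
E(P) = -1 + P²
f(c) = -25 + c² (f(c) = ((-1 + c²) - 13) - 11 = (-14 + c²) - 11 = -25 + c²)
f(-463) - 1*470694 = (-25 + (-463)²) - 1*470694 = (-25 + 214369) - 470694 = 214344 - 470694 = -256350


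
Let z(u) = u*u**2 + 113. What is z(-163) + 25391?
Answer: -4305243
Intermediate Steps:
z(u) = 113 + u**3 (z(u) = u**3 + 113 = 113 + u**3)
z(-163) + 25391 = (113 + (-163)**3) + 25391 = (113 - 4330747) + 25391 = -4330634 + 25391 = -4305243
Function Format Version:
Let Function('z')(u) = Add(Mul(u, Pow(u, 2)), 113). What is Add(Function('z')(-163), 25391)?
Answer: -4305243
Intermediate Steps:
Function('z')(u) = Add(113, Pow(u, 3)) (Function('z')(u) = Add(Pow(u, 3), 113) = Add(113, Pow(u, 3)))
Add(Function('z')(-163), 25391) = Add(Add(113, Pow(-163, 3)), 25391) = Add(Add(113, -4330747), 25391) = Add(-4330634, 25391) = -4305243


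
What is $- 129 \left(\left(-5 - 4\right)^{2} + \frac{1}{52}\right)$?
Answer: $- \frac{543477}{52} \approx -10451.0$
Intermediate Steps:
$- 129 \left(\left(-5 - 4\right)^{2} + \frac{1}{52}\right) = - 129 \left(\left(-9\right)^{2} + \frac{1}{52}\right) = - 129 \left(81 + \frac{1}{52}\right) = \left(-129\right) \frac{4213}{52} = - \frac{543477}{52}$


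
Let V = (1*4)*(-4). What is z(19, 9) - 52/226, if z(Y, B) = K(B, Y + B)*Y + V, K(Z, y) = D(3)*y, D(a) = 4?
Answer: 238630/113 ≈ 2111.8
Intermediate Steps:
V = -16 (V = 4*(-4) = -16)
K(Z, y) = 4*y
z(Y, B) = -16 + Y*(4*B + 4*Y) (z(Y, B) = (4*(Y + B))*Y - 16 = (4*(B + Y))*Y - 16 = (4*B + 4*Y)*Y - 16 = Y*(4*B + 4*Y) - 16 = -16 + Y*(4*B + 4*Y))
z(19, 9) - 52/226 = (-16 + 4*19*(9 + 19)) - 52/226 = (-16 + 4*19*28) - 52*1/226 = (-16 + 2128) - 26/113 = 2112 - 26/113 = 238630/113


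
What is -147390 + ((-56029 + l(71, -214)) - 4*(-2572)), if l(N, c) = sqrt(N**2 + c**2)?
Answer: -193131 + sqrt(50837) ≈ -1.9291e+5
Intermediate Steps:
-147390 + ((-56029 + l(71, -214)) - 4*(-2572)) = -147390 + ((-56029 + sqrt(71**2 + (-214)**2)) - 4*(-2572)) = -147390 + ((-56029 + sqrt(5041 + 45796)) + 10288) = -147390 + ((-56029 + sqrt(50837)) + 10288) = -147390 + (-45741 + sqrt(50837)) = -193131 + sqrt(50837)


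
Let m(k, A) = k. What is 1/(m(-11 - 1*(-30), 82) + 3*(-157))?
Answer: -1/452 ≈ -0.0022124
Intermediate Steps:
1/(m(-11 - 1*(-30), 82) + 3*(-157)) = 1/((-11 - 1*(-30)) + 3*(-157)) = 1/((-11 + 30) - 471) = 1/(19 - 471) = 1/(-452) = -1/452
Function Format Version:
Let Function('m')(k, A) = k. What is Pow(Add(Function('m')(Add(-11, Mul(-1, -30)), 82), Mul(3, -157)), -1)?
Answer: Rational(-1, 452) ≈ -0.0022124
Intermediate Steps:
Pow(Add(Function('m')(Add(-11, Mul(-1, -30)), 82), Mul(3, -157)), -1) = Pow(Add(Add(-11, Mul(-1, -30)), Mul(3, -157)), -1) = Pow(Add(Add(-11, 30), -471), -1) = Pow(Add(19, -471), -1) = Pow(-452, -1) = Rational(-1, 452)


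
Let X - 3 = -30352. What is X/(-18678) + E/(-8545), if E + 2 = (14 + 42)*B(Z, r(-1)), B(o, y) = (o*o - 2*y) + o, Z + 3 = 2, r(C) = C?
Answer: 4677775/2901882 ≈ 1.6120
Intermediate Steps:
X = -30349 (X = 3 - 30352 = -30349)
Z = -1 (Z = -3 + 2 = -1)
B(o, y) = o + o**2 - 2*y (B(o, y) = (o**2 - 2*y) + o = o + o**2 - 2*y)
E = 110 (E = -2 + (14 + 42)*(-1 + (-1)**2 - 2*(-1)) = -2 + 56*(-1 + 1 + 2) = -2 + 56*2 = -2 + 112 = 110)
X/(-18678) + E/(-8545) = -30349/(-18678) + 110/(-8545) = -30349*(-1/18678) + 110*(-1/8545) = 2759/1698 - 22/1709 = 4677775/2901882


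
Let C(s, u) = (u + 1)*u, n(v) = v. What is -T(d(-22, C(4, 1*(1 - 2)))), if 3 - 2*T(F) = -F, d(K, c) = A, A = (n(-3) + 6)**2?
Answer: -6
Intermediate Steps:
A = 9 (A = (-3 + 6)**2 = 3**2 = 9)
C(s, u) = u*(1 + u) (C(s, u) = (1 + u)*u = u*(1 + u))
d(K, c) = 9
T(F) = 3/2 + F/2 (T(F) = 3/2 - (-1)*F/2 = 3/2 + F/2)
-T(d(-22, C(4, 1*(1 - 2)))) = -(3/2 + (1/2)*9) = -(3/2 + 9/2) = -1*6 = -6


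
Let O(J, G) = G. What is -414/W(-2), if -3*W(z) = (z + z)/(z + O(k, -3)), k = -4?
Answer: 3105/2 ≈ 1552.5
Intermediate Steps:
W(z) = -2*z/(3*(-3 + z)) (W(z) = -(z + z)/(3*(z - 3)) = -2*z/(3*(-3 + z)))
-414/W(-2) = -414/((-2*(-2)/(-9 + 3*(-2)))) = -414/((-2*(-2)/(-9 - 6))) = -414/((-2*(-2)/(-15))) = -414/((-2*(-2)*(-1/15))) = -414/(-4/15) = -414*(-15/4) = 3105/2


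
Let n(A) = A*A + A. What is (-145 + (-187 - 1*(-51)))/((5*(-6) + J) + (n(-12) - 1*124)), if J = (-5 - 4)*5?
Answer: 281/67 ≈ 4.1940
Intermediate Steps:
n(A) = A + A**2 (n(A) = A**2 + A = A + A**2)
J = -45 (J = -9*5 = -45)
(-145 + (-187 - 1*(-51)))/((5*(-6) + J) + (n(-12) - 1*124)) = (-145 + (-187 - 1*(-51)))/((5*(-6) - 45) + (-12*(1 - 12) - 1*124)) = (-145 + (-187 + 51))/((-30 - 45) + (-12*(-11) - 124)) = (-145 - 136)/(-75 + (132 - 124)) = -281/(-75 + 8) = -281/(-67) = -281*(-1/67) = 281/67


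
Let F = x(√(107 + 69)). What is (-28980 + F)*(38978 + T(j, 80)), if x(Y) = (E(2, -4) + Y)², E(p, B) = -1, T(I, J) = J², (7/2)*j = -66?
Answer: -1307022534 - 363024*√11 ≈ -1.3082e+9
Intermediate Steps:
j = -132/7 (j = (2/7)*(-66) = -132/7 ≈ -18.857)
x(Y) = (-1 + Y)²
F = (-1 + 4*√11)² (F = (-1 + √(107 + 69))² = (-1 + √176)² = (-1 + 4*√11)² ≈ 150.47)
(-28980 + F)*(38978 + T(j, 80)) = (-28980 + (177 - 8*√11))*(38978 + 80²) = (-28803 - 8*√11)*(38978 + 6400) = (-28803 - 8*√11)*45378 = -1307022534 - 363024*√11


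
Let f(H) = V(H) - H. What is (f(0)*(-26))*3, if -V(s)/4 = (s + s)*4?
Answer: 0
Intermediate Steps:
V(s) = -32*s (V(s) = -4*(s + s)*4 = -4*2*s*4 = -32*s)
f(H) = -33*H (f(H) = -32*H - H = -33*H)
(f(0)*(-26))*3 = (-33*0*(-26))*3 = (0*(-26))*3 = 0*3 = 0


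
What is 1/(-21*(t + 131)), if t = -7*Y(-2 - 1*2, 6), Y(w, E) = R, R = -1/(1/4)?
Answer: -1/3339 ≈ -0.00029949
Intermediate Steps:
R = -4 (R = -1/1/4 = -1*4 = -4)
Y(w, E) = -4
t = 28 (t = -7*(-4) = 28)
1/(-21*(t + 131)) = 1/(-21*(28 + 131)) = 1/(-21*159) = 1/(-3339) = -1/3339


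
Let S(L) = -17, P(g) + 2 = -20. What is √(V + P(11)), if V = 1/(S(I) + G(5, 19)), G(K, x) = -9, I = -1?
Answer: I*√14898/26 ≈ 4.6945*I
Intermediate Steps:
P(g) = -22 (P(g) = -2 - 20 = -22)
V = -1/26 (V = 1/(-17 - 9) = 1/(-26) = -1/26 ≈ -0.038462)
√(V + P(11)) = √(-1/26 - 22) = √(-573/26) = I*√14898/26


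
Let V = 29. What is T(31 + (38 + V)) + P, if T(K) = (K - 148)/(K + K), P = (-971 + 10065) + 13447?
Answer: 2208993/98 ≈ 22541.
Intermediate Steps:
P = 22541 (P = 9094 + 13447 = 22541)
T(K) = (-148 + K)/(2*K) (T(K) = (-148 + K)/((2*K)) = (-148 + K)*(1/(2*K)) = (-148 + K)/(2*K))
T(31 + (38 + V)) + P = (-148 + (31 + (38 + 29)))/(2*(31 + (38 + 29))) + 22541 = (-148 + (31 + 67))/(2*(31 + 67)) + 22541 = (½)*(-148 + 98)/98 + 22541 = (½)*(1/98)*(-50) + 22541 = -25/98 + 22541 = 2208993/98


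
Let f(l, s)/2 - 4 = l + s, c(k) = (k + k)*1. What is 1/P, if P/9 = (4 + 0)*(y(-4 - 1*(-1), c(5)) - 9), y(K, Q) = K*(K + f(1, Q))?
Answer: -1/3240 ≈ -0.00030864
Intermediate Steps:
c(k) = 2*k (c(k) = (2*k)*1 = 2*k)
f(l, s) = 8 + 2*l + 2*s (f(l, s) = 8 + 2*(l + s) = 8 + (2*l + 2*s) = 8 + 2*l + 2*s)
y(K, Q) = K*(10 + K + 2*Q) (y(K, Q) = K*(K + (8 + 2*1 + 2*Q)) = K*(K + (8 + 2 + 2*Q)) = K*(K + (10 + 2*Q)) = K*(10 + K + 2*Q))
P = -3240 (P = 9*((4 + 0)*((-4 - 1*(-1))*(10 + (-4 - 1*(-1)) + 2*(2*5)) - 9)) = 9*(4*((-4 + 1)*(10 + (-4 + 1) + 2*10) - 9)) = 9*(4*(-3*(10 - 3 + 20) - 9)) = 9*(4*(-3*27 - 9)) = 9*(4*(-81 - 9)) = 9*(4*(-90)) = 9*(-360) = -3240)
1/P = 1/(-3240) = -1/3240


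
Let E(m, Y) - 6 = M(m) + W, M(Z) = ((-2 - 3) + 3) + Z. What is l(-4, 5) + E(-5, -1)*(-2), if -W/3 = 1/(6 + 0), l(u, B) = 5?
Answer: 8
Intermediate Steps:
M(Z) = -2 + Z (M(Z) = (-5 + 3) + Z = -2 + Z)
W = -½ (W = -3/(6 + 0) = -3/6 = -3*⅙ = -½ ≈ -0.50000)
E(m, Y) = 7/2 + m (E(m, Y) = 6 + ((-2 + m) - ½) = 6 + (-5/2 + m) = 7/2 + m)
l(-4, 5) + E(-5, -1)*(-2) = 5 + (7/2 - 5)*(-2) = 5 - 3/2*(-2) = 5 + 3 = 8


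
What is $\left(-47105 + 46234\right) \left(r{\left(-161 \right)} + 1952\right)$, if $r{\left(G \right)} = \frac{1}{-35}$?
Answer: $- \frac{59505849}{35} \approx -1.7002 \cdot 10^{6}$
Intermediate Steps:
$r{\left(G \right)} = - \frac{1}{35}$
$\left(-47105 + 46234\right) \left(r{\left(-161 \right)} + 1952\right) = \left(-47105 + 46234\right) \left(- \frac{1}{35} + 1952\right) = \left(-871\right) \frac{68319}{35} = - \frac{59505849}{35}$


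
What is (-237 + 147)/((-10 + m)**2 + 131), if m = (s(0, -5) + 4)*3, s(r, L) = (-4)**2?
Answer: -30/877 ≈ -0.034208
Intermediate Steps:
s(r, L) = 16
m = 60 (m = (16 + 4)*3 = 20*3 = 60)
(-237 + 147)/((-10 + m)**2 + 131) = (-237 + 147)/((-10 + 60)**2 + 131) = -90/(50**2 + 131) = -90/(2500 + 131) = -90/2631 = -90*1/2631 = -30/877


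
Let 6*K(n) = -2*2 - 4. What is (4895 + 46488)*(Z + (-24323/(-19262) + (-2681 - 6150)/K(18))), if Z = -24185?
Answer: -34760610341813/38524 ≈ -9.0231e+8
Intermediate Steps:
K(n) = -4/3 (K(n) = (-2*2 - 4)/6 = (-4 - 4)/6 = (1/6)*(-8) = -4/3)
(4895 + 46488)*(Z + (-24323/(-19262) + (-2681 - 6150)/K(18))) = (4895 + 46488)*(-24185 + (-24323/(-19262) + (-2681 - 6150)/(-4/3))) = 51383*(-24185 + (-24323*(-1/19262) - 8831*(-3/4))) = 51383*(-24185 + (24323/19262 + 26493/4)) = 51383*(-24185 + 255202729/38524) = 51383*(-676500211/38524) = -34760610341813/38524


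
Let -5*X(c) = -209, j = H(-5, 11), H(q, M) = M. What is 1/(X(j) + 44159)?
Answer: 5/221004 ≈ 2.2624e-5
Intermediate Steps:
j = 11
X(c) = 209/5 (X(c) = -⅕*(-209) = 209/5)
1/(X(j) + 44159) = 1/(209/5 + 44159) = 1/(221004/5) = 5/221004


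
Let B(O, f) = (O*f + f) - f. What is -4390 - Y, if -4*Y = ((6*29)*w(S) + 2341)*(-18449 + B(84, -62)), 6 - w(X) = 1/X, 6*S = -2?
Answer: -92445459/4 ≈ -2.3111e+7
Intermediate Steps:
S = -⅓ (S = (⅙)*(-2) = -⅓ ≈ -0.33333)
w(X) = 6 - 1/X
B(O, f) = O*f (B(O, f) = (f + O*f) - f = O*f)
Y = 92427899/4 (Y = -((6*29)*(6 - 1/(-⅓)) + 2341)*(-18449 + 84*(-62))/4 = -(174*(6 - 1*(-3)) + 2341)*(-18449 - 5208)/4 = -(174*(6 + 3) + 2341)*(-23657)/4 = -(174*9 + 2341)*(-23657)/4 = -(1566 + 2341)*(-23657)/4 = -3907*(-23657)/4 = -¼*(-92427899) = 92427899/4 ≈ 2.3107e+7)
-4390 - Y = -4390 - 1*92427899/4 = -4390 - 92427899/4 = -92445459/4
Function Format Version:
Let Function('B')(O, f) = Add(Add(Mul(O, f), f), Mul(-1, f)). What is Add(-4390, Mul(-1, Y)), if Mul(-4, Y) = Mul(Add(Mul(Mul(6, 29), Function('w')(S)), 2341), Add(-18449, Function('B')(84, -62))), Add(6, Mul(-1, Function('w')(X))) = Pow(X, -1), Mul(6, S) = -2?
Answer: Rational(-92445459, 4) ≈ -2.3111e+7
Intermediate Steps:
S = Rational(-1, 3) (S = Mul(Rational(1, 6), -2) = Rational(-1, 3) ≈ -0.33333)
Function('w')(X) = Add(6, Mul(-1, Pow(X, -1)))
Function('B')(O, f) = Mul(O, f) (Function('B')(O, f) = Add(Add(f, Mul(O, f)), Mul(-1, f)) = Mul(O, f))
Y = Rational(92427899, 4) (Y = Mul(Rational(-1, 4), Mul(Add(Mul(Mul(6, 29), Add(6, Mul(-1, Pow(Rational(-1, 3), -1)))), 2341), Add(-18449, Mul(84, -62)))) = Mul(Rational(-1, 4), Mul(Add(Mul(174, Add(6, Mul(-1, -3))), 2341), Add(-18449, -5208))) = Mul(Rational(-1, 4), Mul(Add(Mul(174, Add(6, 3)), 2341), -23657)) = Mul(Rational(-1, 4), Mul(Add(Mul(174, 9), 2341), -23657)) = Mul(Rational(-1, 4), Mul(Add(1566, 2341), -23657)) = Mul(Rational(-1, 4), Mul(3907, -23657)) = Mul(Rational(-1, 4), -92427899) = Rational(92427899, 4) ≈ 2.3107e+7)
Add(-4390, Mul(-1, Y)) = Add(-4390, Mul(-1, Rational(92427899, 4))) = Add(-4390, Rational(-92427899, 4)) = Rational(-92445459, 4)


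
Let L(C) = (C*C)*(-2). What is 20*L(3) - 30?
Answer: -390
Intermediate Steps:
L(C) = -2*C² (L(C) = C²*(-2) = -2*C²)
20*L(3) - 30 = 20*(-2*3²) - 30 = 20*(-2*9) - 30 = 20*(-18) - 30 = -360 - 30 = -390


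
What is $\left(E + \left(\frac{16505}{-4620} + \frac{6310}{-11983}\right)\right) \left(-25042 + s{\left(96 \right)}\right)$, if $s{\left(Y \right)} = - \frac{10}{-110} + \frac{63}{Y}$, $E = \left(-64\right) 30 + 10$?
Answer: $\frac{186810233869768403}{3897446784} \approx 4.7931 \cdot 10^{7}$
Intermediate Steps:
$E = -1910$ ($E = -1920 + 10 = -1910$)
$s{\left(Y \right)} = \frac{1}{11} + \frac{63}{Y}$ ($s{\left(Y \right)} = \left(-10\right) \left(- \frac{1}{110}\right) + \frac{63}{Y} = \frac{1}{11} + \frac{63}{Y}$)
$\left(E + \left(\frac{16505}{-4620} + \frac{6310}{-11983}\right)\right) \left(-25042 + s{\left(96 \right)}\right) = \left(-1910 + \left(\frac{16505}{-4620} + \frac{6310}{-11983}\right)\right) \left(-25042 + \frac{693 + 96}{11 \cdot 96}\right) = \left(-1910 + \left(16505 \left(- \frac{1}{4620}\right) + 6310 \left(- \frac{1}{11983}\right)\right)\right) \left(-25042 + \frac{1}{11} \cdot \frac{1}{96} \cdot 789\right) = \left(-1910 - \frac{45386323}{11072292}\right) \left(-25042 + \frac{263}{352}\right) = \left(-1910 - \frac{45386323}{11072292}\right) \left(- \frac{8814521}{352}\right) = \left(- \frac{21193464043}{11072292}\right) \left(- \frac{8814521}{352}\right) = \frac{186810233869768403}{3897446784}$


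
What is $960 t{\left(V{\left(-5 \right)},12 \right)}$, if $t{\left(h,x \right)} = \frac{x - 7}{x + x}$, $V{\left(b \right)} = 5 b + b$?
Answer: $200$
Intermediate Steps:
$V{\left(b \right)} = 6 b$
$t{\left(h,x \right)} = \frac{-7 + x}{2 x}$
$960 t{\left(V{\left(-5 \right)},12 \right)} = 960 \frac{-7 + 12}{2 \cdot 12} = 960 \cdot \frac{1}{2} \cdot \frac{1}{12} \cdot 5 = 960 \cdot \frac{5}{24} = 200$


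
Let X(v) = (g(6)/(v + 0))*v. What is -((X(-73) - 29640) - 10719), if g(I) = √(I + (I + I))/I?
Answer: 40359 - √2/2 ≈ 40358.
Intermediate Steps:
g(I) = √3/√I (g(I) = √(I + 2*I)/I = √(3*I)/I = (√3*√I)/I = √3/√I)
X(v) = √2/2 (X(v) = ((√3/√6)/(v + 0))*v = ((√3*(√6/6))/v)*v = ((√2/2)/v)*v = (√2/(2*v))*v = √2/2)
-((X(-73) - 29640) - 10719) = -((√2/2 - 29640) - 10719) = -((-29640 + √2/2) - 10719) = -(-40359 + √2/2) = 40359 - √2/2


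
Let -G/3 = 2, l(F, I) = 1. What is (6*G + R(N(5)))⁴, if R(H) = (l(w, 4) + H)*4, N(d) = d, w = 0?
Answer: 20736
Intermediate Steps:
G = -6 (G = -3*2 = -6)
R(H) = 4 + 4*H (R(H) = (1 + H)*4 = 4 + 4*H)
(6*G + R(N(5)))⁴ = (6*(-6) + (4 + 4*5))⁴ = (-36 + (4 + 20))⁴ = (-36 + 24)⁴ = (-12)⁴ = 20736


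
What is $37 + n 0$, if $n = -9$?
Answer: $37$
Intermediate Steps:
$37 + n 0 = 37 - 0 = 37 + 0 = 37$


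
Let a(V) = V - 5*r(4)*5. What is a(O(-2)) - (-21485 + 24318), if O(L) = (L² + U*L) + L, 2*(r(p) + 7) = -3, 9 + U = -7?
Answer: -5173/2 ≈ -2586.5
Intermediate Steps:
U = -16 (U = -9 - 7 = -16)
r(p) = -17/2 (r(p) = -7 + (½)*(-3) = -7 - 3/2 = -17/2)
O(L) = L² - 15*L (O(L) = (L² - 16*L) + L = L² - 15*L)
a(V) = 425/2 + V (a(V) = V - 5*(-17/2)*5 = V + (85/2)*5 = V + 425/2 = 425/2 + V)
a(O(-2)) - (-21485 + 24318) = (425/2 - 2*(-15 - 2)) - (-21485 + 24318) = (425/2 - 2*(-17)) - 1*2833 = (425/2 + 34) - 2833 = 493/2 - 2833 = -5173/2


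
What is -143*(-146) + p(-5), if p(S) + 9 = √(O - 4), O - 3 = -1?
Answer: 20869 + I*√2 ≈ 20869.0 + 1.4142*I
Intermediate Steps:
O = 2 (O = 3 - 1 = 2)
p(S) = -9 + I*√2 (p(S) = -9 + √(2 - 4) = -9 + √(-2) = -9 + I*√2)
-143*(-146) + p(-5) = -143*(-146) + (-9 + I*√2) = 20878 + (-9 + I*√2) = 20869 + I*√2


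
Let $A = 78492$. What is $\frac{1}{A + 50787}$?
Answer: $\frac{1}{129279} \approx 7.7352 \cdot 10^{-6}$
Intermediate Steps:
$\frac{1}{A + 50787} = \frac{1}{78492 + 50787} = \frac{1}{129279}$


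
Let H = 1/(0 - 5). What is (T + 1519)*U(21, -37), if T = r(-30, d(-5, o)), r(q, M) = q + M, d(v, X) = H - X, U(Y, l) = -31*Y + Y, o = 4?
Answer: -935424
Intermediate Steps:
H = -⅕ (H = 1/(-5) = -⅕ ≈ -0.20000)
U(Y, l) = -30*Y
d(v, X) = -⅕ - X
r(q, M) = M + q
T = -171/5 (T = (-⅕ - 1*4) - 30 = (-⅕ - 4) - 30 = -21/5 - 30 = -171/5 ≈ -34.200)
(T + 1519)*U(21, -37) = (-171/5 + 1519)*(-30*21) = (7424/5)*(-630) = -935424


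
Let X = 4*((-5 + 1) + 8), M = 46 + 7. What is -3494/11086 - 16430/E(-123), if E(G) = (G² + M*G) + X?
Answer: -53070556/23906959 ≈ -2.2199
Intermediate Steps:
M = 53
X = 16 (X = 4*(-4 + 8) = 4*4 = 16)
E(G) = 16 + G² + 53*G (E(G) = (G² + 53*G) + 16 = 16 + G² + 53*G)
-3494/11086 - 16430/E(-123) = -3494/11086 - 16430/(16 + (-123)² + 53*(-123)) = -3494*1/11086 - 16430/(16 + 15129 - 6519) = -1747/5543 - 16430/8626 = -1747/5543 - 16430*1/8626 = -1747/5543 - 8215/4313 = -53070556/23906959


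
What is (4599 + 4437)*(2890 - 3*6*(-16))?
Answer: 28716408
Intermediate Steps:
(4599 + 4437)*(2890 - 3*6*(-16)) = 9036*(2890 - 18*(-16)) = 9036*(2890 + 288) = 9036*3178 = 28716408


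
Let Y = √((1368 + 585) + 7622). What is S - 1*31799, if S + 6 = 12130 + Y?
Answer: -19675 + 5*√383 ≈ -19577.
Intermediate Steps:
Y = 5*√383 (Y = √(1953 + 7622) = √9575 = 5*√383 ≈ 97.852)
S = 12124 + 5*√383 (S = -6 + (12130 + 5*√383) = 12124 + 5*√383 ≈ 12222.)
S - 1*31799 = (12124 + 5*√383) - 1*31799 = (12124 + 5*√383) - 31799 = -19675 + 5*√383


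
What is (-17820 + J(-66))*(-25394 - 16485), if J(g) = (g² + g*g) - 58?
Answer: 383862914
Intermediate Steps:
J(g) = -58 + 2*g² (J(g) = (g² + g²) - 58 = 2*g² - 58 = -58 + 2*g²)
(-17820 + J(-66))*(-25394 - 16485) = (-17820 + (-58 + 2*(-66)²))*(-25394 - 16485) = (-17820 + (-58 + 2*4356))*(-41879) = (-17820 + (-58 + 8712))*(-41879) = (-17820 + 8654)*(-41879) = -9166*(-41879) = 383862914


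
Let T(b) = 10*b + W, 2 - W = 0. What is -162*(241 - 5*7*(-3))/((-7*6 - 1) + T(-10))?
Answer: 18684/47 ≈ 397.53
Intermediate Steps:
W = 2 (W = 2 - 1*0 = 2 + 0 = 2)
T(b) = 2 + 10*b (T(b) = 10*b + 2 = 2 + 10*b)
-162*(241 - 5*7*(-3))/((-7*6 - 1) + T(-10)) = -162*(241 - 5*7*(-3))/((-7*6 - 1) + (2 + 10*(-10))) = -162*(241 - 35*(-3))/((-42 - 1) + (2 - 100)) = -162*(241 + 105)/(-43 - 98) = -56052/(-141) = -56052*(-1)/141 = -162*(-346/141) = 18684/47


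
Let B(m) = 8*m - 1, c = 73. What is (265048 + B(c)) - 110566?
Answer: 155065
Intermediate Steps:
B(m) = -1 + 8*m
(265048 + B(c)) - 110566 = (265048 + (-1 + 8*73)) - 110566 = (265048 + (-1 + 584)) - 110566 = (265048 + 583) - 110566 = 265631 - 110566 = 155065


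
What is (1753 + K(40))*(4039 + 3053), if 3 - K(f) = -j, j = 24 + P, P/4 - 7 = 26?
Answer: 13559904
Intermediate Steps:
P = 132 (P = 28 + 4*26 = 28 + 104 = 132)
j = 156 (j = 24 + 132 = 156)
K(f) = 159 (K(f) = 3 - (-1)*156 = 3 - 1*(-156) = 3 + 156 = 159)
(1753 + K(40))*(4039 + 3053) = (1753 + 159)*(4039 + 3053) = 1912*7092 = 13559904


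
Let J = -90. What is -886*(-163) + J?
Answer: 144328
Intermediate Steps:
-886*(-163) + J = -886*(-163) - 90 = 144418 - 90 = 144328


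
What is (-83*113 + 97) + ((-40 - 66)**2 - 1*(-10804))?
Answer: 12758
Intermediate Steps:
(-83*113 + 97) + ((-40 - 66)**2 - 1*(-10804)) = (-9379 + 97) + ((-106)**2 + 10804) = -9282 + (11236 + 10804) = -9282 + 22040 = 12758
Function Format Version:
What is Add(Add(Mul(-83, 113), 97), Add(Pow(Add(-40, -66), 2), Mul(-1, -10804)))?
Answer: 12758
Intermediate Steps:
Add(Add(Mul(-83, 113), 97), Add(Pow(Add(-40, -66), 2), Mul(-1, -10804))) = Add(Add(-9379, 97), Add(Pow(-106, 2), 10804)) = Add(-9282, Add(11236, 10804)) = Add(-9282, 22040) = 12758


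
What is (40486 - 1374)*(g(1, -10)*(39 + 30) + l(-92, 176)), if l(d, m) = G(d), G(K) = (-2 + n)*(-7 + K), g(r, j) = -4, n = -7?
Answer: 24053880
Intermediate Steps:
G(K) = 63 - 9*K (G(K) = (-2 - 7)*(-7 + K) = -9*(-7 + K) = 63 - 9*K)
l(d, m) = 63 - 9*d
(40486 - 1374)*(g(1, -10)*(39 + 30) + l(-92, 176)) = (40486 - 1374)*(-4*(39 + 30) + (63 - 9*(-92))) = 39112*(-4*69 + (63 + 828)) = 39112*(-276 + 891) = 39112*615 = 24053880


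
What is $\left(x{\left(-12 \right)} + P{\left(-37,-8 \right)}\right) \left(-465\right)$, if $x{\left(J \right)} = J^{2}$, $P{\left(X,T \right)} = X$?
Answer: $-49755$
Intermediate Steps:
$\left(x{\left(-12 \right)} + P{\left(-37,-8 \right)}\right) \left(-465\right) = \left(\left(-12\right)^{2} - 37\right) \left(-465\right) = \left(144 - 37\right) \left(-465\right) = 107 \left(-465\right) = -49755$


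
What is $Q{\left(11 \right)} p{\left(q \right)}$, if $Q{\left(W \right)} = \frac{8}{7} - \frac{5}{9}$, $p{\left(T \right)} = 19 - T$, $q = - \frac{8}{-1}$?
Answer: $\frac{407}{63} \approx 6.4603$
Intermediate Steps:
$q = 8$ ($q = \left(-8\right) \left(-1\right) = 8$)
$Q{\left(W \right)} = \frac{37}{63}$ ($Q{\left(W \right)} = 8 \cdot \frac{1}{7} - \frac{5}{9} = \frac{8}{7} - \frac{5}{9} = \frac{37}{63}$)
$Q{\left(11 \right)} p{\left(q \right)} = \frac{37 \left(19 - 8\right)}{63} = \frac{37}{63} \cdot 11 = \frac{407}{63}$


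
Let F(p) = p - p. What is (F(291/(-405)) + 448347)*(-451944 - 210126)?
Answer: -296837098290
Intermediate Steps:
F(p) = 0
(F(291/(-405)) + 448347)*(-451944 - 210126) = (0 + 448347)*(-451944 - 210126) = 448347*(-662070) = -296837098290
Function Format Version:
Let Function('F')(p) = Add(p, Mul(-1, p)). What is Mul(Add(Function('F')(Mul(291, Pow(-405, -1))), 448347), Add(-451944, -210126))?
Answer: -296837098290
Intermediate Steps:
Function('F')(p) = 0
Mul(Add(Function('F')(Mul(291, Pow(-405, -1))), 448347), Add(-451944, -210126)) = Mul(Add(0, 448347), Add(-451944, -210126)) = Mul(448347, -662070) = -296837098290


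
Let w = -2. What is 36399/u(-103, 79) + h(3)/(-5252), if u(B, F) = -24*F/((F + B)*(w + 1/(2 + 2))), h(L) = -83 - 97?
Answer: -334528989/414908 ≈ -806.27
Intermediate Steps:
h(L) = -180
u(B, F) = -24*F/(-7*B/4 - 7*F/4) (u(B, F) = -24*F/((F + B)*(-2 + 1/(2 + 2))) = -24*F/((B + F)*(-2 + 1/4)) = -24*F/((B + F)*(-7/4)) = -24*F/(-7*B/4 - 7*F/4))
36399/u(-103, 79) + h(3)/(-5252) = 36399/(((96/7)*79/(-103 + 79))) - 180/(-5252) = 36399/(((96/7)*79/(-24))) - 180*(-1/5252) = 36399/(((96/7)*79*(-1/24))) + 45/1313 = 36399/(-316/7) + 45/1313 = 36399*(-7/316) + 45/1313 = -254793/316 + 45/1313 = -334528989/414908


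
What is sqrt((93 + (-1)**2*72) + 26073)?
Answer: sqrt(26238) ≈ 161.98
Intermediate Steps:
sqrt((93 + (-1)**2*72) + 26073) = sqrt((93 + 1*72) + 26073) = sqrt((93 + 72) + 26073) = sqrt(165 + 26073) = sqrt(26238)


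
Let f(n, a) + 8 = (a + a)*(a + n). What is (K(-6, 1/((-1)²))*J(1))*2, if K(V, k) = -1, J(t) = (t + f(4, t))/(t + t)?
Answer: -3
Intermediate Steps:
f(n, a) = -8 + 2*a*(a + n) (f(n, a) = -8 + (a + a)*(a + n) = -8 + (2*a)*(a + n) = -8 + 2*a*(a + n))
J(t) = (-8 + 2*t² + 9*t)/(2*t) (J(t) = (t + (-8 + 2*t² + 2*t*4))/(t + t) = (t + (-8 + 2*t² + 8*t))/((2*t)) = (-8 + 2*t² + 9*t)*(1/(2*t)) = (-8 + 2*t² + 9*t)/(2*t))
(K(-6, 1/((-1)²))*J(1))*2 = -(9/2 + 1 - 4/1)*2 = -(9/2 + 1 - 4*1)*2 = -(9/2 + 1 - 4)*2 = -1*3/2*2 = -3/2*2 = -3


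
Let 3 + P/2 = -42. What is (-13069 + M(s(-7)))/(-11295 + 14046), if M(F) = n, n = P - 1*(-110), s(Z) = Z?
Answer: -13049/2751 ≈ -4.7434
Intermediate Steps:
P = -90 (P = -6 + 2*(-42) = -6 - 84 = -90)
n = 20 (n = -90 - 1*(-110) = -90 + 110 = 20)
M(F) = 20
(-13069 + M(s(-7)))/(-11295 + 14046) = (-13069 + 20)/(-11295 + 14046) = -13049/2751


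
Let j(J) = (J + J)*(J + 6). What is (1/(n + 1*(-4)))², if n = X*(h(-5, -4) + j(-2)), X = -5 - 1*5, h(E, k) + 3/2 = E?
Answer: 1/48841 ≈ 2.0475e-5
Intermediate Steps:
j(J) = 2*J*(6 + J) (j(J) = (2*J)*(6 + J) = 2*J*(6 + J))
h(E, k) = -3/2 + E
X = -10 (X = -5 - 5 = -10)
n = 225 (n = -10*((-3/2 - 5) + 2*(-2)*(6 - 2)) = -10*(-13/2 + 2*(-2)*4) = -10*(-13/2 - 16) = -10*(-45/2) = 225)
(1/(n + 1*(-4)))² = (1/(225 + 1*(-4)))² = (1/(225 - 4))² = (1/221)² = 1/48841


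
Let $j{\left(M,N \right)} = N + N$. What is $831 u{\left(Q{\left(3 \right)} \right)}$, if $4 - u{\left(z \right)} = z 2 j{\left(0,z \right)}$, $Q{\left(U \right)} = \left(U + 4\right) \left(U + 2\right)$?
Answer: $-4068576$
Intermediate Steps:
$j{\left(M,N \right)} = 2 N$
$Q{\left(U \right)} = \left(2 + U\right) \left(4 + U\right)$ ($Q{\left(U \right)} = \left(4 + U\right) \left(2 + U\right) = \left(2 + U\right) \left(4 + U\right)$)
$u{\left(z \right)} = 4 - 4 z^{2}$ ($u{\left(z \right)} = 4 - z 2 \cdot 2 z = 4 - 2 z 2 z = 4 - 4 z^{2}$)
$831 u{\left(Q{\left(3 \right)} \right)} = 831 \left(4 - 4 \left(8 + 3^{2} + 6 \cdot 3\right)^{2}\right) = 831 \left(4 - 4 \left(8 + 9 + 18\right)^{2}\right) = 831 \left(4 - 4 \cdot 35^{2}\right) = 831 \left(4 - 4900\right) = 831 \left(-4896\right) = -4068576$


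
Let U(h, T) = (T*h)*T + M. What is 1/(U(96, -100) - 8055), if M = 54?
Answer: 1/951999 ≈ 1.0504e-6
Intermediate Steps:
U(h, T) = 54 + h*T**2 (U(h, T) = (T*h)*T + 54 = h*T**2 + 54 = 54 + h*T**2)
1/(U(96, -100) - 8055) = 1/((54 + 96*(-100)**2) - 8055) = 1/((54 + 96*10000) - 8055) = 1/((54 + 960000) - 8055) = 1/(960054 - 8055) = 1/951999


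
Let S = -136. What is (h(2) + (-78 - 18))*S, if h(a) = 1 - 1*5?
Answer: 13600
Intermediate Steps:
h(a) = -4 (h(a) = 1 - 5 = -4)
(h(2) + (-78 - 18))*S = (-4 + (-78 - 18))*(-136) = (-4 - 96)*(-136) = -100*(-136) = 13600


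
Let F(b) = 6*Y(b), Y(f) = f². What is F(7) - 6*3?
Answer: 276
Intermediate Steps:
F(b) = 6*b²
F(7) - 6*3 = 6*7² - 6*3 = 6*49 - 18 = 294 - 18 = 276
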